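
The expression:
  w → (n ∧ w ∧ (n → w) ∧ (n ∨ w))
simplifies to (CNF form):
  n ∨ ¬w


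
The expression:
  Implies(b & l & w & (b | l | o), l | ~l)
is always true.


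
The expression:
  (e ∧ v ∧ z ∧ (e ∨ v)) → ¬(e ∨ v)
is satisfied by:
  {v: False, z: False, e: False}
  {e: True, v: False, z: False}
  {z: True, v: False, e: False}
  {e: True, z: True, v: False}
  {v: True, e: False, z: False}
  {e: True, v: True, z: False}
  {z: True, v: True, e: False}


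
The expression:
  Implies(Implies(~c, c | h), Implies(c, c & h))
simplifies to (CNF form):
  h | ~c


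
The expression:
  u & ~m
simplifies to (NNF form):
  u & ~m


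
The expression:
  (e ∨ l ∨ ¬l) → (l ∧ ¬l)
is never true.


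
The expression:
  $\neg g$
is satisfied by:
  {g: False}


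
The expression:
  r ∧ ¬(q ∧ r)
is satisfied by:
  {r: True, q: False}


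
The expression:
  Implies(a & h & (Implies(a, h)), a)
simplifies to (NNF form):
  True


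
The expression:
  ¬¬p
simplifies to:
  p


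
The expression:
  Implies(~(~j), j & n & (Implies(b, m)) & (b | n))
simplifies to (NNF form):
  ~j | (m & n) | (n & ~b)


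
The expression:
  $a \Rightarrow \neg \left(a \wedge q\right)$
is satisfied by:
  {q: False, a: False}
  {a: True, q: False}
  {q: True, a: False}


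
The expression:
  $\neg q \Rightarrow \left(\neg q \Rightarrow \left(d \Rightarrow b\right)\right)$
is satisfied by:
  {b: True, q: True, d: False}
  {b: True, q: False, d: False}
  {q: True, b: False, d: False}
  {b: False, q: False, d: False}
  {b: True, d: True, q: True}
  {b: True, d: True, q: False}
  {d: True, q: True, b: False}


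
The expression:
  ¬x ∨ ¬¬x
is always true.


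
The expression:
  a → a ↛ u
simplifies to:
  ¬a ∨ ¬u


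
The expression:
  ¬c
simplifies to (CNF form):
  ¬c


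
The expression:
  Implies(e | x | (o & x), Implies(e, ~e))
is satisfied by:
  {e: False}


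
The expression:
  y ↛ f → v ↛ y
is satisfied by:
  {f: True, y: False}
  {y: False, f: False}
  {y: True, f: True}


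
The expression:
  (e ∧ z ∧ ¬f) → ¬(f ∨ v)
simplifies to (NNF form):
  f ∨ ¬e ∨ ¬v ∨ ¬z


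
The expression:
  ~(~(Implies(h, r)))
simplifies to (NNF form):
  r | ~h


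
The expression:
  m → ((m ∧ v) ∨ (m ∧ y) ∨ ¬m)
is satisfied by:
  {y: True, v: True, m: False}
  {y: True, m: False, v: False}
  {v: True, m: False, y: False}
  {v: False, m: False, y: False}
  {y: True, v: True, m: True}
  {y: True, m: True, v: False}
  {v: True, m: True, y: False}


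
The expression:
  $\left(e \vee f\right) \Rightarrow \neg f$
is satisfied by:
  {f: False}


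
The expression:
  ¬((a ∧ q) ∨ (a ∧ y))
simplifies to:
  (¬q ∧ ¬y) ∨ ¬a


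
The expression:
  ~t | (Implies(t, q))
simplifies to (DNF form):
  q | ~t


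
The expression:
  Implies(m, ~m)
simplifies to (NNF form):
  ~m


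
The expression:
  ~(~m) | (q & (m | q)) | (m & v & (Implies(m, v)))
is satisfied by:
  {q: True, m: True}
  {q: True, m: False}
  {m: True, q: False}


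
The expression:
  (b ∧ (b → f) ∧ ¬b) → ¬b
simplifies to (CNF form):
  True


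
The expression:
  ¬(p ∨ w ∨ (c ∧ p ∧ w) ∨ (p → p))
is never true.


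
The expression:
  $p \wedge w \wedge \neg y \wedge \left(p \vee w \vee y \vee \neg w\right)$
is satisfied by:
  {p: True, w: True, y: False}


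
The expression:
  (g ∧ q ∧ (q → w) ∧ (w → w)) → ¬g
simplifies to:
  ¬g ∨ ¬q ∨ ¬w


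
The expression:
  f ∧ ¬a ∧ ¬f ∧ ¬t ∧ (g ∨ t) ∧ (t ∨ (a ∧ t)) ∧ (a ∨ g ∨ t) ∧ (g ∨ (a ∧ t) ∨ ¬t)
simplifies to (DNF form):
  False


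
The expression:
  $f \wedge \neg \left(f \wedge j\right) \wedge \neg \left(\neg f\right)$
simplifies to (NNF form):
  $f \wedge \neg j$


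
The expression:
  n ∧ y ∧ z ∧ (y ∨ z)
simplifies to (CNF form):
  n ∧ y ∧ z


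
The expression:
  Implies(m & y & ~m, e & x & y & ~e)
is always true.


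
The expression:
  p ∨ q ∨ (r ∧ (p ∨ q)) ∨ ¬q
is always true.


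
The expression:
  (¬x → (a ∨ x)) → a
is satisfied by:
  {a: True, x: False}
  {x: False, a: False}
  {x: True, a: True}


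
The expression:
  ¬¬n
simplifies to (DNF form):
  n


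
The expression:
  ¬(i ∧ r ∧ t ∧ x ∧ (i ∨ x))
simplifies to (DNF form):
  ¬i ∨ ¬r ∨ ¬t ∨ ¬x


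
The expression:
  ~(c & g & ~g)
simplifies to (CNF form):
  True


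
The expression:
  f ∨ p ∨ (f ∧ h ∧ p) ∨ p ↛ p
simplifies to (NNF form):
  f ∨ p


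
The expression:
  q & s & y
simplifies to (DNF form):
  q & s & y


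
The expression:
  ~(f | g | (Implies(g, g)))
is never true.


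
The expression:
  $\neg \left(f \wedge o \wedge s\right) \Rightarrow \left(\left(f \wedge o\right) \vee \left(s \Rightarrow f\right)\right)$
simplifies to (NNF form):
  $f \vee \neg s$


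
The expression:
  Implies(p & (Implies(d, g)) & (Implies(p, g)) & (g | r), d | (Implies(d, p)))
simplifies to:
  True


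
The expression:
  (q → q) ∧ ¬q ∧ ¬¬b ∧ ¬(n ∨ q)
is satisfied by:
  {b: True, n: False, q: False}


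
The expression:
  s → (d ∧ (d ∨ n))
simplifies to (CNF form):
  d ∨ ¬s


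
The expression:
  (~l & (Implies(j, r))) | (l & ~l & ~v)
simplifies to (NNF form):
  ~l & (r | ~j)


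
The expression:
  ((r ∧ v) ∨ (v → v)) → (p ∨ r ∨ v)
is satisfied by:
  {r: True, v: True, p: True}
  {r: True, v: True, p: False}
  {r: True, p: True, v: False}
  {r: True, p: False, v: False}
  {v: True, p: True, r: False}
  {v: True, p: False, r: False}
  {p: True, v: False, r: False}


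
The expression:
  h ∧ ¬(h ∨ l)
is never true.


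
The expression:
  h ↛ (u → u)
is never true.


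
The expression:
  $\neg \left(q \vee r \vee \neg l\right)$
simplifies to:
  $l \wedge \neg q \wedge \neg r$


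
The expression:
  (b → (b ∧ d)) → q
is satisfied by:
  {b: True, q: True, d: False}
  {q: True, d: False, b: False}
  {b: True, q: True, d: True}
  {q: True, d: True, b: False}
  {b: True, d: False, q: False}


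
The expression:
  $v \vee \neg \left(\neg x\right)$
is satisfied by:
  {x: True, v: True}
  {x: True, v: False}
  {v: True, x: False}


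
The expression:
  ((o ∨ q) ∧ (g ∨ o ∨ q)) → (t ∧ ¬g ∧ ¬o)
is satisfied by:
  {t: True, g: False, o: False, q: False}
  {t: False, g: False, o: False, q: False}
  {g: True, t: True, q: False, o: False}
  {g: True, q: False, t: False, o: False}
  {q: True, t: True, g: False, o: False}


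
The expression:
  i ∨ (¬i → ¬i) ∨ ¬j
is always true.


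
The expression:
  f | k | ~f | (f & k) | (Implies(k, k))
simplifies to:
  True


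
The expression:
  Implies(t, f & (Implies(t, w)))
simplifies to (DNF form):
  ~t | (f & w)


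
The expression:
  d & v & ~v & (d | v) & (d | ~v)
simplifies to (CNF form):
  False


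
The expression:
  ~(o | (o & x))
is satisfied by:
  {o: False}


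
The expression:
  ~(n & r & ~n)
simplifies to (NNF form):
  True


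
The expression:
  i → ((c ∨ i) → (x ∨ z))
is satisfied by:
  {x: True, z: True, i: False}
  {x: True, i: False, z: False}
  {z: True, i: False, x: False}
  {z: False, i: False, x: False}
  {x: True, z: True, i: True}
  {x: True, i: True, z: False}
  {z: True, i: True, x: False}


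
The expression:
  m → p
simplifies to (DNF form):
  p ∨ ¬m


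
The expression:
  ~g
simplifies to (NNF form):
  ~g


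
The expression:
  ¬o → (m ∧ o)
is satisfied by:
  {o: True}


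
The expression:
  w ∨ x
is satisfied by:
  {x: True, w: True}
  {x: True, w: False}
  {w: True, x: False}


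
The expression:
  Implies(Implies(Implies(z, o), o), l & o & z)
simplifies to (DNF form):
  (z & ~z) | (l & o & z) | (~o & ~z) | (l & o & ~o) | (l & z & ~z) | (o & z & ~z) | (l & ~o & ~z) | (o & ~o & ~z)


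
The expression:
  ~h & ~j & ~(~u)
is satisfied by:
  {u: True, h: False, j: False}


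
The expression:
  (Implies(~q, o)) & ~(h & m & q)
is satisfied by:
  {o: True, q: True, h: False, m: False}
  {q: True, o: False, h: False, m: False}
  {o: True, m: True, q: True, h: False}
  {m: True, q: True, o: False, h: False}
  {o: True, h: True, q: True, m: False}
  {h: True, q: True, m: False, o: False}
  {o: True, m: False, q: False, h: False}
  {m: True, o: True, q: False, h: False}
  {h: True, o: True, m: False, q: False}
  {m: True, h: True, o: True, q: False}


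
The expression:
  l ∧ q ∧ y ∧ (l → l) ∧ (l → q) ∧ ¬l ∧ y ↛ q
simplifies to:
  False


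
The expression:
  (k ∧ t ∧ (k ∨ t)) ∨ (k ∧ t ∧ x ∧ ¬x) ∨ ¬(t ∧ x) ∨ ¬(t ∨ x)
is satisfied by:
  {k: True, t: False, x: False}
  {t: False, x: False, k: False}
  {x: True, k: True, t: False}
  {x: True, t: False, k: False}
  {k: True, t: True, x: False}
  {t: True, k: False, x: False}
  {x: True, t: True, k: True}


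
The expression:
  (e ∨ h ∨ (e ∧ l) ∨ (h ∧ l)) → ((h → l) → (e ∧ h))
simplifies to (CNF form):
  (e ∨ ¬e) ∧ (h ∨ ¬e) ∧ (e ∨ ¬e ∨ ¬h) ∧ (e ∨ ¬e ∨ ¬l) ∧ (e ∨ ¬h ∨ ¬l) ∧ (h ∨ ¬e ∨ ¬h) ∧ (h ∨ ¬e ∨ ¬l) ∧ (h ∨ ¬h ∨ ¬l)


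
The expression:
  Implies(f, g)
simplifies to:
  g | ~f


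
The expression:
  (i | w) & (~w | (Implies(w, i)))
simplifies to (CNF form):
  i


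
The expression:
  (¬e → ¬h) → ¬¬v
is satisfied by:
  {v: True, h: True, e: False}
  {v: True, e: False, h: False}
  {v: True, h: True, e: True}
  {v: True, e: True, h: False}
  {h: True, e: False, v: False}


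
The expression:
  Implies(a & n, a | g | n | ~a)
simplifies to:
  True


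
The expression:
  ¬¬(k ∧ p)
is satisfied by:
  {p: True, k: True}


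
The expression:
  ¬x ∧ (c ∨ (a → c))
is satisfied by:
  {c: True, x: False, a: False}
  {x: False, a: False, c: False}
  {a: True, c: True, x: False}


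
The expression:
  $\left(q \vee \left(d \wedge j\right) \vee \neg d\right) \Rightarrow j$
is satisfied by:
  {d: True, j: True, q: False}
  {j: True, q: False, d: False}
  {d: True, j: True, q: True}
  {j: True, q: True, d: False}
  {d: True, q: False, j: False}


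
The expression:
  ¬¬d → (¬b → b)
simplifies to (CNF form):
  b ∨ ¬d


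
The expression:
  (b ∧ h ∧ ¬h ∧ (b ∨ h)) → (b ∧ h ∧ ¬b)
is always true.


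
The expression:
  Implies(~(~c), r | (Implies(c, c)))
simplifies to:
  True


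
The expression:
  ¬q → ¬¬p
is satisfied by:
  {q: True, p: True}
  {q: True, p: False}
  {p: True, q: False}


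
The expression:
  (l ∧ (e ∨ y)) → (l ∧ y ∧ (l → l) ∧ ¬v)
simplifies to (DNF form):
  (y ∧ ¬v) ∨ (¬e ∧ ¬y) ∨ ¬l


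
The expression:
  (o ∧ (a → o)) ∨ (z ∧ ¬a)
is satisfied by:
  {z: True, o: True, a: False}
  {o: True, a: False, z: False}
  {z: True, o: True, a: True}
  {o: True, a: True, z: False}
  {z: True, a: False, o: False}


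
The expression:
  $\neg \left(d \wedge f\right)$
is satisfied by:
  {d: False, f: False}
  {f: True, d: False}
  {d: True, f: False}


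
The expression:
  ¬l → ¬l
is always true.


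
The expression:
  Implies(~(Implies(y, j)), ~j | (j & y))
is always true.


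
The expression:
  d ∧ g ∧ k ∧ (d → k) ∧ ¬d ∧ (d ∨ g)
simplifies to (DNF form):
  False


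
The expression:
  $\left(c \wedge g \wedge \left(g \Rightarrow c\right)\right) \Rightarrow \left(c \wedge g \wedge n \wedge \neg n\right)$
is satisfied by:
  {g: False, c: False}
  {c: True, g: False}
  {g: True, c: False}


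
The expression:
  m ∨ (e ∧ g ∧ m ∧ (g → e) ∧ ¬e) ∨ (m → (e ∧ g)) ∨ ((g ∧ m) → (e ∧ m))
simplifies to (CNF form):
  True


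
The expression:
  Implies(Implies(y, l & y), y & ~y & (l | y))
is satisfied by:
  {y: True, l: False}


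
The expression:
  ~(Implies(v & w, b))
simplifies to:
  v & w & ~b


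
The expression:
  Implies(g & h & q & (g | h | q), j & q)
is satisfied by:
  {j: True, h: False, q: False, g: False}
  {j: False, h: False, q: False, g: False}
  {j: True, g: True, h: False, q: False}
  {g: True, j: False, h: False, q: False}
  {j: True, q: True, g: False, h: False}
  {q: True, g: False, h: False, j: False}
  {j: True, g: True, q: True, h: False}
  {g: True, q: True, j: False, h: False}
  {j: True, h: True, g: False, q: False}
  {h: True, g: False, q: False, j: False}
  {j: True, g: True, h: True, q: False}
  {g: True, h: True, j: False, q: False}
  {j: True, q: True, h: True, g: False}
  {q: True, h: True, g: False, j: False}
  {j: True, g: True, q: True, h: True}


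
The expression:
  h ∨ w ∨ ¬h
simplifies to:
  True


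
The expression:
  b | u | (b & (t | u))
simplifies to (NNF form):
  b | u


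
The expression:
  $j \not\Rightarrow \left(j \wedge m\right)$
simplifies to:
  $j \wedge \neg m$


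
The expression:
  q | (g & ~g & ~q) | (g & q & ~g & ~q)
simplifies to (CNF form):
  q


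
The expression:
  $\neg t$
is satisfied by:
  {t: False}


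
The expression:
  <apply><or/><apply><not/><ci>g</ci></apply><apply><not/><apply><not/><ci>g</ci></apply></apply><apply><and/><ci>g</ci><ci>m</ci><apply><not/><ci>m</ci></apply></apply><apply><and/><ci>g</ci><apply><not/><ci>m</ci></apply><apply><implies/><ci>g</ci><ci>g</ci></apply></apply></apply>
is always true.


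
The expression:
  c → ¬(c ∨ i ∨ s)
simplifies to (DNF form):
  ¬c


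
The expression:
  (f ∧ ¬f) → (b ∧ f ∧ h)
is always true.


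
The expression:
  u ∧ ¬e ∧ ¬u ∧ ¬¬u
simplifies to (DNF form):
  False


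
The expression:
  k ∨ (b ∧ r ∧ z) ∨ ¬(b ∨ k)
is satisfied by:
  {r: True, k: True, z: True, b: False}
  {r: True, k: True, z: False, b: False}
  {k: True, z: True, r: False, b: False}
  {k: True, r: False, z: False, b: False}
  {r: True, z: True, k: False, b: False}
  {r: True, z: False, k: False, b: False}
  {z: True, r: False, k: False, b: False}
  {r: False, z: False, k: False, b: False}
  {r: True, b: True, k: True, z: True}
  {r: True, b: True, k: True, z: False}
  {b: True, k: True, z: True, r: False}
  {b: True, k: True, z: False, r: False}
  {b: True, r: True, z: True, k: False}


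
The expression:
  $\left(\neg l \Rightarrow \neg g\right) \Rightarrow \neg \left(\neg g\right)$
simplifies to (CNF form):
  $g$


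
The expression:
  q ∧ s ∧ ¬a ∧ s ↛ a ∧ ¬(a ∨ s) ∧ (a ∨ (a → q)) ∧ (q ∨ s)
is never true.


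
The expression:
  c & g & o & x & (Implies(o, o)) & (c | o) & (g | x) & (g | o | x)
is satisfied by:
  {c: True, o: True, x: True, g: True}


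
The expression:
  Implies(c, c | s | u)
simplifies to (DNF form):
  True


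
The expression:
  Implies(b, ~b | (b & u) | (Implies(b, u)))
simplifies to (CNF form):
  u | ~b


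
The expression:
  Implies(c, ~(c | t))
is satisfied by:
  {c: False}


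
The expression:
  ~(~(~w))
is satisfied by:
  {w: False}


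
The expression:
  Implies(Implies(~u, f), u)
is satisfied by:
  {u: True, f: False}
  {f: False, u: False}
  {f: True, u: True}


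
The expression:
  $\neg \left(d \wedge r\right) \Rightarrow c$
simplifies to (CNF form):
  $\left(c \vee d\right) \wedge \left(c \vee r\right)$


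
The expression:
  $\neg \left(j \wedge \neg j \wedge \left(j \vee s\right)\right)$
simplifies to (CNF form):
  $\text{True}$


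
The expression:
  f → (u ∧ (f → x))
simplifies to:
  (u ∧ x) ∨ ¬f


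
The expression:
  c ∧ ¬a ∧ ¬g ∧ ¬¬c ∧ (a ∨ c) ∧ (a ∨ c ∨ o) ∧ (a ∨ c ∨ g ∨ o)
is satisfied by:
  {c: True, g: False, a: False}


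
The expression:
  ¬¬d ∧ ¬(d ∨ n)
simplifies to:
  False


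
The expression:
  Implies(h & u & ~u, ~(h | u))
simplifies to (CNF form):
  True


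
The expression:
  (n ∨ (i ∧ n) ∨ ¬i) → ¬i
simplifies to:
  ¬i ∨ ¬n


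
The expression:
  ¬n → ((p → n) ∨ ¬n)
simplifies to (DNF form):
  True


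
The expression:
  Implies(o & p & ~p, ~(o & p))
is always true.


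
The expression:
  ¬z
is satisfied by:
  {z: False}


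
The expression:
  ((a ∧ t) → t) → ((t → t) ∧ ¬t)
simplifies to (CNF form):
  ¬t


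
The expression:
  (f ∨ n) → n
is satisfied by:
  {n: True, f: False}
  {f: False, n: False}
  {f: True, n: True}


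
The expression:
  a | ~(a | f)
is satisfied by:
  {a: True, f: False}
  {f: False, a: False}
  {f: True, a: True}


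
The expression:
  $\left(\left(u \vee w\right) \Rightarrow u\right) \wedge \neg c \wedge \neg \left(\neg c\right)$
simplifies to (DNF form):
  $\text{False}$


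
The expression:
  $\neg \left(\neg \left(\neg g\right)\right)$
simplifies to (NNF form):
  $\neg g$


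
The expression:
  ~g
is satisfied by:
  {g: False}


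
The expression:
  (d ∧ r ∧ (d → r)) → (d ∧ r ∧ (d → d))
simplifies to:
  True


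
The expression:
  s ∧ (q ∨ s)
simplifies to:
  s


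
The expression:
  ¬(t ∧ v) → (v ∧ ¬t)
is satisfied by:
  {v: True}


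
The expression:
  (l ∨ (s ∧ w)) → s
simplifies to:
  s ∨ ¬l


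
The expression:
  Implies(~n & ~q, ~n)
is always true.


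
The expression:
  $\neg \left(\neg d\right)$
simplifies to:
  $d$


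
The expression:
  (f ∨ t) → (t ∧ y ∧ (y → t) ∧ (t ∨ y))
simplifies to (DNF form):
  (t ∧ y) ∨ (¬f ∧ ¬t)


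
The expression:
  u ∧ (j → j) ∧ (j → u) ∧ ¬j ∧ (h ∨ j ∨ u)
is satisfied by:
  {u: True, j: False}


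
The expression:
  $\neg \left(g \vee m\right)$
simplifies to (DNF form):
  $\neg g \wedge \neg m$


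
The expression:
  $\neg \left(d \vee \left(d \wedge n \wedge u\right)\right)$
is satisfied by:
  {d: False}


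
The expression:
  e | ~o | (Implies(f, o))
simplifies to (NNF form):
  True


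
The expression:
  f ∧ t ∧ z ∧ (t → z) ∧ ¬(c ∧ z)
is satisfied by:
  {t: True, z: True, f: True, c: False}


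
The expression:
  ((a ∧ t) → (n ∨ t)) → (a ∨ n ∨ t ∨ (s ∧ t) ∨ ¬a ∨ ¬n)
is always true.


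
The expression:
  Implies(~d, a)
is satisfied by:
  {a: True, d: True}
  {a: True, d: False}
  {d: True, a: False}


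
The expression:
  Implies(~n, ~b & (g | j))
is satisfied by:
  {n: True, g: True, j: True, b: False}
  {n: True, g: True, b: False, j: False}
  {n: True, j: True, b: False, g: False}
  {n: True, b: False, j: False, g: False}
  {n: True, g: True, b: True, j: True}
  {n: True, g: True, b: True, j: False}
  {n: True, b: True, j: True, g: False}
  {n: True, b: True, j: False, g: False}
  {j: True, g: True, b: False, n: False}
  {g: True, b: False, j: False, n: False}
  {j: True, g: False, b: False, n: False}


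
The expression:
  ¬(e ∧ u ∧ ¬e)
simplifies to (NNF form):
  True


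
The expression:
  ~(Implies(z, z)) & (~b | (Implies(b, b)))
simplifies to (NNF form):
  False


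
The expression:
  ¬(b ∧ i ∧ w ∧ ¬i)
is always true.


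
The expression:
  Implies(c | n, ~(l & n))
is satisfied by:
  {l: False, n: False}
  {n: True, l: False}
  {l: True, n: False}


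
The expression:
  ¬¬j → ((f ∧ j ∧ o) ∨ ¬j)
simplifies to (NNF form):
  (f ∧ o) ∨ ¬j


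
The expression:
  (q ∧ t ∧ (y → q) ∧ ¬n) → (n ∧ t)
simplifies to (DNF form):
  n ∨ ¬q ∨ ¬t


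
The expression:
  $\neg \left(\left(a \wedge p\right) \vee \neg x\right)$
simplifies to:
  $x \wedge \left(\neg a \vee \neg p\right)$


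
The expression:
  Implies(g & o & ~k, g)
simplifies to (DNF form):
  True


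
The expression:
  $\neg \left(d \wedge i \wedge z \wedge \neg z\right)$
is always true.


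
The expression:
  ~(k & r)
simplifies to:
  ~k | ~r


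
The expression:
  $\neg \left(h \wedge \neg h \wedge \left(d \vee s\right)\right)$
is always true.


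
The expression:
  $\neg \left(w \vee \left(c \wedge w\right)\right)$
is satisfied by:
  {w: False}


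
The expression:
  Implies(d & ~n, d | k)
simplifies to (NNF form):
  True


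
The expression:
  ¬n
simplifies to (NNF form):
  ¬n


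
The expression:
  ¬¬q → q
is always true.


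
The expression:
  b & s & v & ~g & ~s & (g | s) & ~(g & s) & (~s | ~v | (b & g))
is never true.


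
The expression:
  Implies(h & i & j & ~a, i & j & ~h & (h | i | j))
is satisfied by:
  {a: True, h: False, i: False, j: False}
  {a: False, h: False, i: False, j: False}
  {j: True, a: True, h: False, i: False}
  {j: True, a: False, h: False, i: False}
  {a: True, i: True, j: False, h: False}
  {i: True, j: False, h: False, a: False}
  {j: True, i: True, a: True, h: False}
  {j: True, i: True, a: False, h: False}
  {a: True, h: True, j: False, i: False}
  {h: True, j: False, i: False, a: False}
  {a: True, j: True, h: True, i: False}
  {j: True, h: True, a: False, i: False}
  {a: True, i: True, h: True, j: False}
  {i: True, h: True, j: False, a: False}
  {j: True, i: True, h: True, a: True}


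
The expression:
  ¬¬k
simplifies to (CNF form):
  k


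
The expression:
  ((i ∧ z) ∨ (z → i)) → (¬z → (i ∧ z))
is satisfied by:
  {z: True}


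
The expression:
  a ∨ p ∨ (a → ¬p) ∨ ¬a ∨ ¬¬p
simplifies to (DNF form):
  True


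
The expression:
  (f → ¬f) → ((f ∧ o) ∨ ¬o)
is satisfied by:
  {f: True, o: False}
  {o: False, f: False}
  {o: True, f: True}


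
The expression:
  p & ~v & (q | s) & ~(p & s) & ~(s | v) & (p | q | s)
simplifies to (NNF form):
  p & q & ~s & ~v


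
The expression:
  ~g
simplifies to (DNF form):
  ~g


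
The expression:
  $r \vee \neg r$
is always true.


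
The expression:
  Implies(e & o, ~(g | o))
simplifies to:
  ~e | ~o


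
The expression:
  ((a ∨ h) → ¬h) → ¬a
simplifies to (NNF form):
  h ∨ ¬a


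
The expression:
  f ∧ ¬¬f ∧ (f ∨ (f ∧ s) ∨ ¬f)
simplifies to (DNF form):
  f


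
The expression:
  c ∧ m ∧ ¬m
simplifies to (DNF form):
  False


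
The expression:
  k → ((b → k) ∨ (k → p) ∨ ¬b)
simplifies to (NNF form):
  True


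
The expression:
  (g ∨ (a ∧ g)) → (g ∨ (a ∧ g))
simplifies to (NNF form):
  True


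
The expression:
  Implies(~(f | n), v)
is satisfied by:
  {n: True, v: True, f: True}
  {n: True, v: True, f: False}
  {n: True, f: True, v: False}
  {n: True, f: False, v: False}
  {v: True, f: True, n: False}
  {v: True, f: False, n: False}
  {f: True, v: False, n: False}


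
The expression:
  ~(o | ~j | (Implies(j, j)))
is never true.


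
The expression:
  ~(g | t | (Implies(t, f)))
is never true.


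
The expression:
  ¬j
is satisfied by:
  {j: False}


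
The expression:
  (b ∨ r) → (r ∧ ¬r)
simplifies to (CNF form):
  ¬b ∧ ¬r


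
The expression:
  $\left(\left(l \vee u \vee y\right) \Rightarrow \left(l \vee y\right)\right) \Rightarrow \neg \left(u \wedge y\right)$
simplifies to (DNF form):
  $\neg u \vee \neg y$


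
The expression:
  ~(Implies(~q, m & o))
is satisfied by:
  {q: False, m: False, o: False}
  {o: True, q: False, m: False}
  {m: True, q: False, o: False}


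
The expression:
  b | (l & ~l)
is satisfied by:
  {b: True}


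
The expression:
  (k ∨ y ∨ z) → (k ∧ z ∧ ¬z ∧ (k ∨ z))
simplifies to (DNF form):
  ¬k ∧ ¬y ∧ ¬z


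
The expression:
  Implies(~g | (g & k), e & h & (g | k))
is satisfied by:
  {g: True, h: True, e: True, k: False}
  {g: True, h: True, e: False, k: False}
  {g: True, e: True, h: False, k: False}
  {g: True, e: False, h: False, k: False}
  {k: True, g: True, h: True, e: True}
  {k: True, h: True, e: True, g: False}


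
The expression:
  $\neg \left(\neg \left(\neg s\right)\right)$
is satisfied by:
  {s: False}


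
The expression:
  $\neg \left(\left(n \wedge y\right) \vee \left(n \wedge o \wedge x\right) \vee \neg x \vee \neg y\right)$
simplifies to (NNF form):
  $x \wedge y \wedge \neg n$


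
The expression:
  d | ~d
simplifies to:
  True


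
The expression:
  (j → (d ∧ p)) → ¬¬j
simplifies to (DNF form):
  j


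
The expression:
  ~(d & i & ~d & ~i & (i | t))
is always true.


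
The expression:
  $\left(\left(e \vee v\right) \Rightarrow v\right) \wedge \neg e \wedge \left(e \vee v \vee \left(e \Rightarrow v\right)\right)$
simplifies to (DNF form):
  $\neg e$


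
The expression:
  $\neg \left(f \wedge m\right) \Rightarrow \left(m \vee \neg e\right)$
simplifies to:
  $m \vee \neg e$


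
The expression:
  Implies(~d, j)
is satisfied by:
  {d: True, j: True}
  {d: True, j: False}
  {j: True, d: False}


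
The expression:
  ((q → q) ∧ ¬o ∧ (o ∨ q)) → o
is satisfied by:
  {o: True, q: False}
  {q: False, o: False}
  {q: True, o: True}


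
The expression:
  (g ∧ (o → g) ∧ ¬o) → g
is always true.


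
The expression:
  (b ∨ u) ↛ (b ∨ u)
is never true.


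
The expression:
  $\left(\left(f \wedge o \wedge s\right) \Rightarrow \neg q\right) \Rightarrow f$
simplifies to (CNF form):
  $f$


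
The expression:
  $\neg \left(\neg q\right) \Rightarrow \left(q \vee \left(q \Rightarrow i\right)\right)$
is always true.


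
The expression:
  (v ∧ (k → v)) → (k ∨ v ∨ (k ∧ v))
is always true.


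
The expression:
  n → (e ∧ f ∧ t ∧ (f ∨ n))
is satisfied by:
  {f: True, e: True, t: True, n: False}
  {f: True, e: True, t: False, n: False}
  {f: True, t: True, e: False, n: False}
  {f: True, t: False, e: False, n: False}
  {e: True, t: True, f: False, n: False}
  {e: True, t: False, f: False, n: False}
  {t: True, f: False, e: False, n: False}
  {t: False, f: False, e: False, n: False}
  {n: True, f: True, e: True, t: True}


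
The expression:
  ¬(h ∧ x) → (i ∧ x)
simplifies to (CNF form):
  x ∧ (h ∨ i)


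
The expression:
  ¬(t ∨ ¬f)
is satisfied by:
  {f: True, t: False}


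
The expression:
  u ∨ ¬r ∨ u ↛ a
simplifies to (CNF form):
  u ∨ ¬r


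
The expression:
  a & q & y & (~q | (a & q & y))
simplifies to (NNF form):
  a & q & y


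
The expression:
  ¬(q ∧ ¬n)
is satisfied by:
  {n: True, q: False}
  {q: False, n: False}
  {q: True, n: True}


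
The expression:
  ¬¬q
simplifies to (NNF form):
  q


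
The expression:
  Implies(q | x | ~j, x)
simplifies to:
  x | (j & ~q)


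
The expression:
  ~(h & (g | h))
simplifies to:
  ~h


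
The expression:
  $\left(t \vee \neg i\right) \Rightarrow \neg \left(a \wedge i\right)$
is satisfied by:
  {t: False, a: False, i: False}
  {i: True, t: False, a: False}
  {a: True, t: False, i: False}
  {i: True, a: True, t: False}
  {t: True, i: False, a: False}
  {i: True, t: True, a: False}
  {a: True, t: True, i: False}


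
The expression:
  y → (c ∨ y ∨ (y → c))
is always true.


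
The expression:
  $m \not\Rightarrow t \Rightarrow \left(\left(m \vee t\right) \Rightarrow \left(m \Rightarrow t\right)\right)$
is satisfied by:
  {t: True, m: False}
  {m: False, t: False}
  {m: True, t: True}


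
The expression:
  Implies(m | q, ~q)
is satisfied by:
  {q: False}


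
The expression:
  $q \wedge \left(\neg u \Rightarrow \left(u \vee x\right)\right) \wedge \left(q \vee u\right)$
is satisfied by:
  {x: True, u: True, q: True}
  {x: True, q: True, u: False}
  {u: True, q: True, x: False}


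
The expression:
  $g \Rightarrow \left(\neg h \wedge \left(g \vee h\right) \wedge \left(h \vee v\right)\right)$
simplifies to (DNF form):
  $\left(v \wedge \neg h\right) \vee \neg g$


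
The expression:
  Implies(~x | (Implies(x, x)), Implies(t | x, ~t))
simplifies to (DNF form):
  ~t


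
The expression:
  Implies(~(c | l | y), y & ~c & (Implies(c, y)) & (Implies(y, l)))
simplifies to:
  c | l | y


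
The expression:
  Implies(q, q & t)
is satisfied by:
  {t: True, q: False}
  {q: False, t: False}
  {q: True, t: True}


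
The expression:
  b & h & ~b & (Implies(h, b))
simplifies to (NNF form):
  False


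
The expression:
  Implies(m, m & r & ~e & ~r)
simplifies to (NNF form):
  ~m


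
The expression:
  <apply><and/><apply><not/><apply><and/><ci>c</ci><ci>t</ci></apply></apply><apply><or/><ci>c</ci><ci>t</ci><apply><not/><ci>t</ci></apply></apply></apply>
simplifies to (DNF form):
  <apply><or/><apply><not/><ci>c</ci></apply><apply><not/><ci>t</ci></apply></apply>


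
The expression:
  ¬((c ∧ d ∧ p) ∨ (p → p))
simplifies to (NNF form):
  False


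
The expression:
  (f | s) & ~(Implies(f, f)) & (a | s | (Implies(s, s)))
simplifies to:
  False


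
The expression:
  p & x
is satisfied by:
  {p: True, x: True}


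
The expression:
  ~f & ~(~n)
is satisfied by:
  {n: True, f: False}


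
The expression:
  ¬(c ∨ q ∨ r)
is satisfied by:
  {q: False, r: False, c: False}


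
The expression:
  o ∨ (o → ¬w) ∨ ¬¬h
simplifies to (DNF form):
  True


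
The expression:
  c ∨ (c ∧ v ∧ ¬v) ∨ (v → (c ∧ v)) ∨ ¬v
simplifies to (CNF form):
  c ∨ ¬v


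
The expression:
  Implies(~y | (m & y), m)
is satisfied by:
  {y: True, m: True}
  {y: True, m: False}
  {m: True, y: False}


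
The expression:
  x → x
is always true.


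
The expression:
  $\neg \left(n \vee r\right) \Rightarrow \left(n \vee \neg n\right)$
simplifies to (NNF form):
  $\text{True}$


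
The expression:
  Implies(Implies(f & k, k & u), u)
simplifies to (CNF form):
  (f | u) & (k | u)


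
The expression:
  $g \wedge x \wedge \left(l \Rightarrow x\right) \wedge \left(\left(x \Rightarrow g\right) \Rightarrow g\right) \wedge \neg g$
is never true.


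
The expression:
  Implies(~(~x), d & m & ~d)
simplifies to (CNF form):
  ~x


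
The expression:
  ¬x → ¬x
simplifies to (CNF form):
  True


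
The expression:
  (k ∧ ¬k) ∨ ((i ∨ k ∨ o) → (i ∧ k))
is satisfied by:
  {i: True, k: True, o: False}
  {i: True, o: True, k: True}
  {o: False, k: False, i: False}


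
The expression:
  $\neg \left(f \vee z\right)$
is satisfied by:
  {z: False, f: False}


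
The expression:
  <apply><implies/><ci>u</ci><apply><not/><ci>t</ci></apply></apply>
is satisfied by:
  {u: False, t: False}
  {t: True, u: False}
  {u: True, t: False}


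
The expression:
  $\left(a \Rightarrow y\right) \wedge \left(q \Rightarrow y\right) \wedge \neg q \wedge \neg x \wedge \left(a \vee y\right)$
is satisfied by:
  {y: True, q: False, x: False}


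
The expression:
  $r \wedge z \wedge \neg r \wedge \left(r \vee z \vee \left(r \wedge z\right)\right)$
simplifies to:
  $\text{False}$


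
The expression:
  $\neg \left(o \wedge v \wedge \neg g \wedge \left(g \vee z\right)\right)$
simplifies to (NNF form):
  $g \vee \neg o \vee \neg v \vee \neg z$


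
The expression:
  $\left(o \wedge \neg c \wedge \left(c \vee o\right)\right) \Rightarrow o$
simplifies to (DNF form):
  $\text{True}$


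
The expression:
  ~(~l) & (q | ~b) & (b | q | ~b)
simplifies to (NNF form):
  l & (q | ~b)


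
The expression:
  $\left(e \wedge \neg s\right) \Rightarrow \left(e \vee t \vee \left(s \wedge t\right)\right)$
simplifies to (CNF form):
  $\text{True}$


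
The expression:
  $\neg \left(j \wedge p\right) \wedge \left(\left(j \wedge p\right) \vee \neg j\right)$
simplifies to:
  $\neg j$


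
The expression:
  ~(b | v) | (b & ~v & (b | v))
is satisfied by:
  {v: False}


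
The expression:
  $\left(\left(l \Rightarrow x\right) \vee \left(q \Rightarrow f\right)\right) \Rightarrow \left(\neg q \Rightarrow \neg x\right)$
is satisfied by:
  {q: True, x: False}
  {x: False, q: False}
  {x: True, q: True}


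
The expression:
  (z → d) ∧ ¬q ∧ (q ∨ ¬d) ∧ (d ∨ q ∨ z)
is never true.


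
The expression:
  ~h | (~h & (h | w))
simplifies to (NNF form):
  ~h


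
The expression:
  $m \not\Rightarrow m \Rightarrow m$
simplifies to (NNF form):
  $\text{True}$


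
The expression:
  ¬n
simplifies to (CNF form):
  ¬n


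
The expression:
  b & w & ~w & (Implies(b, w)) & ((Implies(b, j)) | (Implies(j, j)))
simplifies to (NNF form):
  False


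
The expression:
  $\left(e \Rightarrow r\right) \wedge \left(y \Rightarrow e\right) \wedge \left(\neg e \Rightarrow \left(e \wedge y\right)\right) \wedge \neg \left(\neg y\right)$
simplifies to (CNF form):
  $e \wedge r \wedge y$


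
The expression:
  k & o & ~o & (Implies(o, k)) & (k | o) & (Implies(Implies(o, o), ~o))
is never true.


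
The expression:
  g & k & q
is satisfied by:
  {g: True, q: True, k: True}


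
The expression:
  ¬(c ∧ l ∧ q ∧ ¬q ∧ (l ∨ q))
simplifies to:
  True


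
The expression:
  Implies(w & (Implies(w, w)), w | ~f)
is always true.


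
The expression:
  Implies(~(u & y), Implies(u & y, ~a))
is always true.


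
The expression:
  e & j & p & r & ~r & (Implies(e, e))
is never true.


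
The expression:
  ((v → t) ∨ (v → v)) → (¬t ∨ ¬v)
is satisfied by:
  {v: False, t: False}
  {t: True, v: False}
  {v: True, t: False}


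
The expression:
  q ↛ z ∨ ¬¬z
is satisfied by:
  {q: True, z: True}
  {q: True, z: False}
  {z: True, q: False}


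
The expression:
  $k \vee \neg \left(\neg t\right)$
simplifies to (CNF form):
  $k \vee t$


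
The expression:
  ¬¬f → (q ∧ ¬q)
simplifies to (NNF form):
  ¬f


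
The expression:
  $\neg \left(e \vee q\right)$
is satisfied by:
  {q: False, e: False}


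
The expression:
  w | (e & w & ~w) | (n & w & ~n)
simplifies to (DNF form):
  w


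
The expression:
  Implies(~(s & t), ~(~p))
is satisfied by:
  {t: True, p: True, s: True}
  {t: True, p: True, s: False}
  {p: True, s: True, t: False}
  {p: True, s: False, t: False}
  {t: True, s: True, p: False}


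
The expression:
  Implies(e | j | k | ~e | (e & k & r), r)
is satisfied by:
  {r: True}


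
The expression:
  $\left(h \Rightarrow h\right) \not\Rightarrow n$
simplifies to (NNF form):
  $\neg n$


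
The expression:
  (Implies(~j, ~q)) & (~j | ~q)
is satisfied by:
  {q: False}


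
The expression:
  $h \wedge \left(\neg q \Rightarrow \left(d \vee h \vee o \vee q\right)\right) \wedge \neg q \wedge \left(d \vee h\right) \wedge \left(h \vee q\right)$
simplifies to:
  $h \wedge \neg q$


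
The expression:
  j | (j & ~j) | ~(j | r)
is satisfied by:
  {j: True, r: False}
  {r: False, j: False}
  {r: True, j: True}


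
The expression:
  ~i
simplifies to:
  ~i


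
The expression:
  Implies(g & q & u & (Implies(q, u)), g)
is always true.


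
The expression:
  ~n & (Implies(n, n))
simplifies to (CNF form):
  ~n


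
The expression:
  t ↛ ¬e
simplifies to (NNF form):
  e ∧ t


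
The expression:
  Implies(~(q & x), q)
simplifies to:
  q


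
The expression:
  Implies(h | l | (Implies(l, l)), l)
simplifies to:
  l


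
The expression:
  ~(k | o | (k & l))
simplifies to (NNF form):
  ~k & ~o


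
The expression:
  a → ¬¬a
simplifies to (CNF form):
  True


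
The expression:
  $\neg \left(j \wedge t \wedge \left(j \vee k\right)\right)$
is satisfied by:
  {t: False, j: False}
  {j: True, t: False}
  {t: True, j: False}


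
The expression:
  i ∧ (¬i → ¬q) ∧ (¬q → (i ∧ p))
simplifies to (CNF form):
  i ∧ (p ∨ q)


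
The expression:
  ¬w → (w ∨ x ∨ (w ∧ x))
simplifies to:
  w ∨ x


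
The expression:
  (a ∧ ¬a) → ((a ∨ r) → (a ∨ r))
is always true.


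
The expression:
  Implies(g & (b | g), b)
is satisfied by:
  {b: True, g: False}
  {g: False, b: False}
  {g: True, b: True}


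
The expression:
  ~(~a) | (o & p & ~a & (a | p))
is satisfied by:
  {a: True, p: True, o: True}
  {a: True, p: True, o: False}
  {a: True, o: True, p: False}
  {a: True, o: False, p: False}
  {p: True, o: True, a: False}


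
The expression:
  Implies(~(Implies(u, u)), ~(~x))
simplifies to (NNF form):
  True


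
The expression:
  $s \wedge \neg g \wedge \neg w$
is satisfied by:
  {s: True, g: False, w: False}


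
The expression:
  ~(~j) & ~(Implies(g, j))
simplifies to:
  False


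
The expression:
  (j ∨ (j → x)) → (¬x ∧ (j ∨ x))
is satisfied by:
  {j: True, x: False}


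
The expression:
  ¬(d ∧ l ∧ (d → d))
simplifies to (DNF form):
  ¬d ∨ ¬l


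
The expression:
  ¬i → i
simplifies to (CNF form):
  i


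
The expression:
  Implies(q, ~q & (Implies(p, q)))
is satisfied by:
  {q: False}


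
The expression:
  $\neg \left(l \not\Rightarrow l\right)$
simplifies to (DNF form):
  $\text{True}$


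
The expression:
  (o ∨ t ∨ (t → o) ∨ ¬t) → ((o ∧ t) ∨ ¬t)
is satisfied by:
  {o: True, t: False}
  {t: False, o: False}
  {t: True, o: True}


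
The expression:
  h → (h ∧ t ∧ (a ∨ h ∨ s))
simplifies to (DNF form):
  t ∨ ¬h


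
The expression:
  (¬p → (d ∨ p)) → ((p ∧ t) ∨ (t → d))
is always true.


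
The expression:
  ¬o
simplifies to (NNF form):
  ¬o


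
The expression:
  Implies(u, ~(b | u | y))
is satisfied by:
  {u: False}


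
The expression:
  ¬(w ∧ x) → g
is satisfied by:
  {g: True, w: True, x: True}
  {g: True, w: True, x: False}
  {g: True, x: True, w: False}
  {g: True, x: False, w: False}
  {w: True, x: True, g: False}


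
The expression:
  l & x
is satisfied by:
  {x: True, l: True}


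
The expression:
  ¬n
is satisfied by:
  {n: False}


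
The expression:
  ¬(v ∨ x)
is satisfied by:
  {x: False, v: False}


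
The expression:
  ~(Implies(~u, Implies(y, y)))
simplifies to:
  False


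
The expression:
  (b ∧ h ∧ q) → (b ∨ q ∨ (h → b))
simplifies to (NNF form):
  True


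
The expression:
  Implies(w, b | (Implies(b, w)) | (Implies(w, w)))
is always true.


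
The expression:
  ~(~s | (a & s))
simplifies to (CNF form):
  s & ~a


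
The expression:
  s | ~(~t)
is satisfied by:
  {t: True, s: True}
  {t: True, s: False}
  {s: True, t: False}


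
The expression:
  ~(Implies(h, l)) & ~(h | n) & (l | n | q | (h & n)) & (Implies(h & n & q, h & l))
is never true.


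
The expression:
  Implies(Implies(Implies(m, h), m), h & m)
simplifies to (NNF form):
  h | ~m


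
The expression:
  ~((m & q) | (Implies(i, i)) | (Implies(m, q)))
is never true.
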